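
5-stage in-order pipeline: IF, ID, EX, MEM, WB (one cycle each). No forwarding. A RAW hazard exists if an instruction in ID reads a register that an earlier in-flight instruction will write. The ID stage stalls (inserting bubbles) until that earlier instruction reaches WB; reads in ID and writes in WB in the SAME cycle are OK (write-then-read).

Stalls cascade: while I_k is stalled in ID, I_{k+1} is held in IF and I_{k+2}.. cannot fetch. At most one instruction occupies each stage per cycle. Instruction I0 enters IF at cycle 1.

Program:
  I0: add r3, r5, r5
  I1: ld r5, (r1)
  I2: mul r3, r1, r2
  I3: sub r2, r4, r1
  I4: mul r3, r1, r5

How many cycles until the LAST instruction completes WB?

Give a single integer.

Answer: 9

Derivation:
I0 add r3 <- r5,r5: IF@1 ID@2 stall=0 (-) EX@3 MEM@4 WB@5
I1 ld r5 <- r1: IF@2 ID@3 stall=0 (-) EX@4 MEM@5 WB@6
I2 mul r3 <- r1,r2: IF@3 ID@4 stall=0 (-) EX@5 MEM@6 WB@7
I3 sub r2 <- r4,r1: IF@4 ID@5 stall=0 (-) EX@6 MEM@7 WB@8
I4 mul r3 <- r1,r5: IF@5 ID@6 stall=0 (-) EX@7 MEM@8 WB@9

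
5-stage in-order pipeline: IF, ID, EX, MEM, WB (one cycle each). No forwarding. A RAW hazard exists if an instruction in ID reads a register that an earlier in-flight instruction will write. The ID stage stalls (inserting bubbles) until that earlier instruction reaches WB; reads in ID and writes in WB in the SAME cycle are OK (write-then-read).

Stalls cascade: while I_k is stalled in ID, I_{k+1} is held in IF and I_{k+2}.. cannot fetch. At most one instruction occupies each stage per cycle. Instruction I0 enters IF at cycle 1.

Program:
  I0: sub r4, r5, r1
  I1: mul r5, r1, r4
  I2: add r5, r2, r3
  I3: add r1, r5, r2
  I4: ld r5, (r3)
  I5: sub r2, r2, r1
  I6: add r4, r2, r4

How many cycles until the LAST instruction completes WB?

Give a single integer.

I0 sub r4 <- r5,r1: IF@1 ID@2 stall=0 (-) EX@3 MEM@4 WB@5
I1 mul r5 <- r1,r4: IF@2 ID@3 stall=2 (RAW on I0.r4 (WB@5)) EX@6 MEM@7 WB@8
I2 add r5 <- r2,r3: IF@3 ID@6 stall=0 (-) EX@7 MEM@8 WB@9
I3 add r1 <- r5,r2: IF@6 ID@7 stall=2 (RAW on I2.r5 (WB@9)) EX@10 MEM@11 WB@12
I4 ld r5 <- r3: IF@7 ID@10 stall=0 (-) EX@11 MEM@12 WB@13
I5 sub r2 <- r2,r1: IF@10 ID@11 stall=1 (RAW on I3.r1 (WB@12)) EX@13 MEM@14 WB@15
I6 add r4 <- r2,r4: IF@11 ID@13 stall=2 (RAW on I5.r2 (WB@15)) EX@16 MEM@17 WB@18

Answer: 18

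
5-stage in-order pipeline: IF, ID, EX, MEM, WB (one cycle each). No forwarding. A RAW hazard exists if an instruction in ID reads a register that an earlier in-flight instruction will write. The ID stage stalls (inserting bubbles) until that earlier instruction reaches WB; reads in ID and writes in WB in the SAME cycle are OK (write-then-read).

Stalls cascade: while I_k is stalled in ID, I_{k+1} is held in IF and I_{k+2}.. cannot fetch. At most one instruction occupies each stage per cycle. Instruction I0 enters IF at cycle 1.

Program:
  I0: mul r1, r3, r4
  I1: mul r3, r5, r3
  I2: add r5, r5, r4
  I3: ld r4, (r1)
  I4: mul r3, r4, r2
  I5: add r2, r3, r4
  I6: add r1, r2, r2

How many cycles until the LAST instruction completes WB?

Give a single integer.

I0 mul r1 <- r3,r4: IF@1 ID@2 stall=0 (-) EX@3 MEM@4 WB@5
I1 mul r3 <- r5,r3: IF@2 ID@3 stall=0 (-) EX@4 MEM@5 WB@6
I2 add r5 <- r5,r4: IF@3 ID@4 stall=0 (-) EX@5 MEM@6 WB@7
I3 ld r4 <- r1: IF@4 ID@5 stall=0 (-) EX@6 MEM@7 WB@8
I4 mul r3 <- r4,r2: IF@5 ID@6 stall=2 (RAW on I3.r4 (WB@8)) EX@9 MEM@10 WB@11
I5 add r2 <- r3,r4: IF@6 ID@9 stall=2 (RAW on I4.r3 (WB@11)) EX@12 MEM@13 WB@14
I6 add r1 <- r2,r2: IF@9 ID@12 stall=2 (RAW on I5.r2 (WB@14)) EX@15 MEM@16 WB@17

Answer: 17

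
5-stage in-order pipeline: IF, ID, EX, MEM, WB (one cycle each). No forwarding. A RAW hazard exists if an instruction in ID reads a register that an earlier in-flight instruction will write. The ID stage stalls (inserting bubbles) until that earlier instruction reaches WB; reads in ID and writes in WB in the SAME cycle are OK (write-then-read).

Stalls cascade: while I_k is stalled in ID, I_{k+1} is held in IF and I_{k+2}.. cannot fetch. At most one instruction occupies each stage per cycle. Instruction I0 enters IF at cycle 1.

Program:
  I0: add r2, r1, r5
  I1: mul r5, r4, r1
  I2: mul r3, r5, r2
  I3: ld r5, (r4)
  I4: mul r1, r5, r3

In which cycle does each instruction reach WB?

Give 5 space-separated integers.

I0 add r2 <- r1,r5: IF@1 ID@2 stall=0 (-) EX@3 MEM@4 WB@5
I1 mul r5 <- r4,r1: IF@2 ID@3 stall=0 (-) EX@4 MEM@5 WB@6
I2 mul r3 <- r5,r2: IF@3 ID@4 stall=2 (RAW on I1.r5 (WB@6)) EX@7 MEM@8 WB@9
I3 ld r5 <- r4: IF@4 ID@7 stall=0 (-) EX@8 MEM@9 WB@10
I4 mul r1 <- r5,r3: IF@7 ID@8 stall=2 (RAW on I3.r5 (WB@10)) EX@11 MEM@12 WB@13

Answer: 5 6 9 10 13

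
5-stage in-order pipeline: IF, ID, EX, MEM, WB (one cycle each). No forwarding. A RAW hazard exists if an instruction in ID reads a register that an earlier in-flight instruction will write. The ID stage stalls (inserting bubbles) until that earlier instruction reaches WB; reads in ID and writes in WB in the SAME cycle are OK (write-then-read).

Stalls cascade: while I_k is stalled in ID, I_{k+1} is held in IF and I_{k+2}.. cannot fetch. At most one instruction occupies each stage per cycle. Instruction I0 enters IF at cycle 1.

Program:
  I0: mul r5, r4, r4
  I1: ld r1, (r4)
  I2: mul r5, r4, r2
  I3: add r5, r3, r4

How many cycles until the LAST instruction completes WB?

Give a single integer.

Answer: 8

Derivation:
I0 mul r5 <- r4,r4: IF@1 ID@2 stall=0 (-) EX@3 MEM@4 WB@5
I1 ld r1 <- r4: IF@2 ID@3 stall=0 (-) EX@4 MEM@5 WB@6
I2 mul r5 <- r4,r2: IF@3 ID@4 stall=0 (-) EX@5 MEM@6 WB@7
I3 add r5 <- r3,r4: IF@4 ID@5 stall=0 (-) EX@6 MEM@7 WB@8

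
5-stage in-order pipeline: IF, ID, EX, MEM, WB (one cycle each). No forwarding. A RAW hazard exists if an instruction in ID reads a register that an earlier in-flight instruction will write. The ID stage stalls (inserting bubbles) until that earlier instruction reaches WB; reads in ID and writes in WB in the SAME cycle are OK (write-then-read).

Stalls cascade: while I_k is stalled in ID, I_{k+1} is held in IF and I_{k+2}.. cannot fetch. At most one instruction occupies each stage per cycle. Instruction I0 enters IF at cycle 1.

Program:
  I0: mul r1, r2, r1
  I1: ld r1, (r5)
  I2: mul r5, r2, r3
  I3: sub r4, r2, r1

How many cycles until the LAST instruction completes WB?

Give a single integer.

I0 mul r1 <- r2,r1: IF@1 ID@2 stall=0 (-) EX@3 MEM@4 WB@5
I1 ld r1 <- r5: IF@2 ID@3 stall=0 (-) EX@4 MEM@5 WB@6
I2 mul r5 <- r2,r3: IF@3 ID@4 stall=0 (-) EX@5 MEM@6 WB@7
I3 sub r4 <- r2,r1: IF@4 ID@5 stall=1 (RAW on I1.r1 (WB@6)) EX@7 MEM@8 WB@9

Answer: 9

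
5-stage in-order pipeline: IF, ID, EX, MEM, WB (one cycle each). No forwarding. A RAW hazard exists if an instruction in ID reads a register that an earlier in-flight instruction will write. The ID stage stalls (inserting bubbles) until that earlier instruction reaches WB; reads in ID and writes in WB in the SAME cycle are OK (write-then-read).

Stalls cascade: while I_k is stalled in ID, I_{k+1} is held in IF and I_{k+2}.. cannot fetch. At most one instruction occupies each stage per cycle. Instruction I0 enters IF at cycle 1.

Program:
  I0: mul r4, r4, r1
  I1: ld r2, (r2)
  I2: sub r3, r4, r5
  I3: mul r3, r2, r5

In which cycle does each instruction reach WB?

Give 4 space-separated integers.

Answer: 5 6 8 9

Derivation:
I0 mul r4 <- r4,r1: IF@1 ID@2 stall=0 (-) EX@3 MEM@4 WB@5
I1 ld r2 <- r2: IF@2 ID@3 stall=0 (-) EX@4 MEM@5 WB@6
I2 sub r3 <- r4,r5: IF@3 ID@4 stall=1 (RAW on I0.r4 (WB@5)) EX@6 MEM@7 WB@8
I3 mul r3 <- r2,r5: IF@4 ID@6 stall=0 (-) EX@7 MEM@8 WB@9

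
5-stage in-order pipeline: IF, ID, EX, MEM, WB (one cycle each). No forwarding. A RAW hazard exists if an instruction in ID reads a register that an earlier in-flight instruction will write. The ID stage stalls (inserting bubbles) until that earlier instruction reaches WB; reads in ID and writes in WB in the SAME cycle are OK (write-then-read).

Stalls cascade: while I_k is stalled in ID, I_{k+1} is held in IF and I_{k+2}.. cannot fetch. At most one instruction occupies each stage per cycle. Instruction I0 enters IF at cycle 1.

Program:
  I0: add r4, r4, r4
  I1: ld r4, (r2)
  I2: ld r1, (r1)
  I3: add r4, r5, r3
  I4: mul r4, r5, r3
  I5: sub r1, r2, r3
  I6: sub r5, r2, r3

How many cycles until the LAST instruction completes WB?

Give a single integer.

Answer: 11

Derivation:
I0 add r4 <- r4,r4: IF@1 ID@2 stall=0 (-) EX@3 MEM@4 WB@5
I1 ld r4 <- r2: IF@2 ID@3 stall=0 (-) EX@4 MEM@5 WB@6
I2 ld r1 <- r1: IF@3 ID@4 stall=0 (-) EX@5 MEM@6 WB@7
I3 add r4 <- r5,r3: IF@4 ID@5 stall=0 (-) EX@6 MEM@7 WB@8
I4 mul r4 <- r5,r3: IF@5 ID@6 stall=0 (-) EX@7 MEM@8 WB@9
I5 sub r1 <- r2,r3: IF@6 ID@7 stall=0 (-) EX@8 MEM@9 WB@10
I6 sub r5 <- r2,r3: IF@7 ID@8 stall=0 (-) EX@9 MEM@10 WB@11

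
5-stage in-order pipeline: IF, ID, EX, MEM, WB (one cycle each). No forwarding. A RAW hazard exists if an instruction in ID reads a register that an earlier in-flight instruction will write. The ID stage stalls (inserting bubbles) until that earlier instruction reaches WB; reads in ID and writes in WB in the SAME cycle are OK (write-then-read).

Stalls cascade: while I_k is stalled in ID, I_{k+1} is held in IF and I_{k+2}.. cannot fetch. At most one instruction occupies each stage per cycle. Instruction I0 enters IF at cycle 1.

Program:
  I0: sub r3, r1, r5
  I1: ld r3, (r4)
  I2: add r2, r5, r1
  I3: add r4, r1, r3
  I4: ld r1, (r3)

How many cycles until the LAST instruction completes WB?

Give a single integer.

I0 sub r3 <- r1,r5: IF@1 ID@2 stall=0 (-) EX@3 MEM@4 WB@5
I1 ld r3 <- r4: IF@2 ID@3 stall=0 (-) EX@4 MEM@5 WB@6
I2 add r2 <- r5,r1: IF@3 ID@4 stall=0 (-) EX@5 MEM@6 WB@7
I3 add r4 <- r1,r3: IF@4 ID@5 stall=1 (RAW on I1.r3 (WB@6)) EX@7 MEM@8 WB@9
I4 ld r1 <- r3: IF@5 ID@7 stall=0 (-) EX@8 MEM@9 WB@10

Answer: 10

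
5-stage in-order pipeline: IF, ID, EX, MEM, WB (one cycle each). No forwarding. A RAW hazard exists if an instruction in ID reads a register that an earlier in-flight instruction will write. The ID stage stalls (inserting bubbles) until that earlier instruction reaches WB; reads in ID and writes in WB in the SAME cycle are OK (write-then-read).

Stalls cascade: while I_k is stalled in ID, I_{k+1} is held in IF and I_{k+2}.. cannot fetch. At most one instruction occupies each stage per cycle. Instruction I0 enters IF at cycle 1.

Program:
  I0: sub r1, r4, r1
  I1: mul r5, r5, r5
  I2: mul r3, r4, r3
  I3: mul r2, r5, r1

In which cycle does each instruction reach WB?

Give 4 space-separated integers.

Answer: 5 6 7 9

Derivation:
I0 sub r1 <- r4,r1: IF@1 ID@2 stall=0 (-) EX@3 MEM@4 WB@5
I1 mul r5 <- r5,r5: IF@2 ID@3 stall=0 (-) EX@4 MEM@5 WB@6
I2 mul r3 <- r4,r3: IF@3 ID@4 stall=0 (-) EX@5 MEM@6 WB@7
I3 mul r2 <- r5,r1: IF@4 ID@5 stall=1 (RAW on I1.r5 (WB@6)) EX@7 MEM@8 WB@9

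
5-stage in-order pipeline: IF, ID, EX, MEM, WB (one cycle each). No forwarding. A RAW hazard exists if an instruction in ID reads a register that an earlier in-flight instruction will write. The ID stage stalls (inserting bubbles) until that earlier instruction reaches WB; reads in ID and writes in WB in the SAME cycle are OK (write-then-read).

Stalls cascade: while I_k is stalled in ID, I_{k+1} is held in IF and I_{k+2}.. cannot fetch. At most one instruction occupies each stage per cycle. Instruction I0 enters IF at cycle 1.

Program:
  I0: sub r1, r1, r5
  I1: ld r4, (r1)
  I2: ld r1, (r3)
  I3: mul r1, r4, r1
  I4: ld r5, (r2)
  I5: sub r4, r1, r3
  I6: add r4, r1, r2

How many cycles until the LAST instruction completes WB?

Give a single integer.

I0 sub r1 <- r1,r5: IF@1 ID@2 stall=0 (-) EX@3 MEM@4 WB@5
I1 ld r4 <- r1: IF@2 ID@3 stall=2 (RAW on I0.r1 (WB@5)) EX@6 MEM@7 WB@8
I2 ld r1 <- r3: IF@3 ID@6 stall=0 (-) EX@7 MEM@8 WB@9
I3 mul r1 <- r4,r1: IF@6 ID@7 stall=2 (RAW on I2.r1 (WB@9)) EX@10 MEM@11 WB@12
I4 ld r5 <- r2: IF@7 ID@10 stall=0 (-) EX@11 MEM@12 WB@13
I5 sub r4 <- r1,r3: IF@10 ID@11 stall=1 (RAW on I3.r1 (WB@12)) EX@13 MEM@14 WB@15
I6 add r4 <- r1,r2: IF@11 ID@13 stall=0 (-) EX@14 MEM@15 WB@16

Answer: 16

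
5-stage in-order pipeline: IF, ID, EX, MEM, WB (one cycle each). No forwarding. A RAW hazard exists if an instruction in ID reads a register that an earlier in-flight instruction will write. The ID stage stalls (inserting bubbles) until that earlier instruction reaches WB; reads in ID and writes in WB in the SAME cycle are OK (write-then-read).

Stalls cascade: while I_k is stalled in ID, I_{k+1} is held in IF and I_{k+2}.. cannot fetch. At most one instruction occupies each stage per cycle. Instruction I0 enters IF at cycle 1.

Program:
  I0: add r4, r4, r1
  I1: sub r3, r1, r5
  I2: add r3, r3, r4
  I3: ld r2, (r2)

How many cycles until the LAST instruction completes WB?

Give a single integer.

I0 add r4 <- r4,r1: IF@1 ID@2 stall=0 (-) EX@3 MEM@4 WB@5
I1 sub r3 <- r1,r5: IF@2 ID@3 stall=0 (-) EX@4 MEM@5 WB@6
I2 add r3 <- r3,r4: IF@3 ID@4 stall=2 (RAW on I1.r3 (WB@6)) EX@7 MEM@8 WB@9
I3 ld r2 <- r2: IF@4 ID@7 stall=0 (-) EX@8 MEM@9 WB@10

Answer: 10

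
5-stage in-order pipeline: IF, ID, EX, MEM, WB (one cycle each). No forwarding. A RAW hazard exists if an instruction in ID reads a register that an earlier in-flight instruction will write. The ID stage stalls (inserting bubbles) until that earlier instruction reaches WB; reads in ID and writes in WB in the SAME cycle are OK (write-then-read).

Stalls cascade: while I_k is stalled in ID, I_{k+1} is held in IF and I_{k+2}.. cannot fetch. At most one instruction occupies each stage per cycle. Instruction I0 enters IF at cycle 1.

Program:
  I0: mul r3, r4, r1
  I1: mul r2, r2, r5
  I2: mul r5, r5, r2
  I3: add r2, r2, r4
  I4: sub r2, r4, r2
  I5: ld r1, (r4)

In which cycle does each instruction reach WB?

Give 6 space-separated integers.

Answer: 5 6 9 10 13 14

Derivation:
I0 mul r3 <- r4,r1: IF@1 ID@2 stall=0 (-) EX@3 MEM@4 WB@5
I1 mul r2 <- r2,r5: IF@2 ID@3 stall=0 (-) EX@4 MEM@5 WB@6
I2 mul r5 <- r5,r2: IF@3 ID@4 stall=2 (RAW on I1.r2 (WB@6)) EX@7 MEM@8 WB@9
I3 add r2 <- r2,r4: IF@4 ID@7 stall=0 (-) EX@8 MEM@9 WB@10
I4 sub r2 <- r4,r2: IF@7 ID@8 stall=2 (RAW on I3.r2 (WB@10)) EX@11 MEM@12 WB@13
I5 ld r1 <- r4: IF@8 ID@11 stall=0 (-) EX@12 MEM@13 WB@14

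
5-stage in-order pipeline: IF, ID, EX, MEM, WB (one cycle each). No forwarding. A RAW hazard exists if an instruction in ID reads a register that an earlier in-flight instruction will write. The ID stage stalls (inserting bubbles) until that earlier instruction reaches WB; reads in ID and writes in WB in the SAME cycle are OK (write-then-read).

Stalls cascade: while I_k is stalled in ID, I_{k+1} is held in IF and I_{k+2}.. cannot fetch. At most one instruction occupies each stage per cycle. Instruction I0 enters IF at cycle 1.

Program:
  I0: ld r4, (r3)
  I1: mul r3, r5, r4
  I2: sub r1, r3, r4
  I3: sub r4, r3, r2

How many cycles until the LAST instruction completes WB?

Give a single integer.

Answer: 12

Derivation:
I0 ld r4 <- r3: IF@1 ID@2 stall=0 (-) EX@3 MEM@4 WB@5
I1 mul r3 <- r5,r4: IF@2 ID@3 stall=2 (RAW on I0.r4 (WB@5)) EX@6 MEM@7 WB@8
I2 sub r1 <- r3,r4: IF@3 ID@6 stall=2 (RAW on I1.r3 (WB@8)) EX@9 MEM@10 WB@11
I3 sub r4 <- r3,r2: IF@6 ID@9 stall=0 (-) EX@10 MEM@11 WB@12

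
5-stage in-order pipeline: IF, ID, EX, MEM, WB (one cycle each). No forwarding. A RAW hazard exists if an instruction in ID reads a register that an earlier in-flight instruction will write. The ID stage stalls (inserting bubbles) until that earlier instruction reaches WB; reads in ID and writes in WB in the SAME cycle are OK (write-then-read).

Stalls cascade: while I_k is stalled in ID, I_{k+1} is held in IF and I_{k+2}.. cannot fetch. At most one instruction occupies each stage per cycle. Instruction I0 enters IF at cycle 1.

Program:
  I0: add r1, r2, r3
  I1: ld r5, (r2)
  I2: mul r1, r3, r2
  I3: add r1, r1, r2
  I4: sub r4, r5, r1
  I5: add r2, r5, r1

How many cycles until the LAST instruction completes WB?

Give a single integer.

I0 add r1 <- r2,r3: IF@1 ID@2 stall=0 (-) EX@3 MEM@4 WB@5
I1 ld r5 <- r2: IF@2 ID@3 stall=0 (-) EX@4 MEM@5 WB@6
I2 mul r1 <- r3,r2: IF@3 ID@4 stall=0 (-) EX@5 MEM@6 WB@7
I3 add r1 <- r1,r2: IF@4 ID@5 stall=2 (RAW on I2.r1 (WB@7)) EX@8 MEM@9 WB@10
I4 sub r4 <- r5,r1: IF@5 ID@8 stall=2 (RAW on I3.r1 (WB@10)) EX@11 MEM@12 WB@13
I5 add r2 <- r5,r1: IF@8 ID@11 stall=0 (-) EX@12 MEM@13 WB@14

Answer: 14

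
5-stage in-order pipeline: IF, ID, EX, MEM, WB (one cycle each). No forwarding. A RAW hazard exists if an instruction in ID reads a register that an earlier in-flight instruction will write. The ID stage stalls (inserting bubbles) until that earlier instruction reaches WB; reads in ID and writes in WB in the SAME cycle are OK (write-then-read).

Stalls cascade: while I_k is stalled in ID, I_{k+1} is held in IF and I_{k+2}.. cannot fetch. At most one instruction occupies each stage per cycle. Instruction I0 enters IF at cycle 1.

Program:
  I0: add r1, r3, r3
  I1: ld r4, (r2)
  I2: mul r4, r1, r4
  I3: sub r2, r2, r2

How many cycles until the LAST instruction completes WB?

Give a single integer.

I0 add r1 <- r3,r3: IF@1 ID@2 stall=0 (-) EX@3 MEM@4 WB@5
I1 ld r4 <- r2: IF@2 ID@3 stall=0 (-) EX@4 MEM@5 WB@6
I2 mul r4 <- r1,r4: IF@3 ID@4 stall=2 (RAW on I1.r4 (WB@6)) EX@7 MEM@8 WB@9
I3 sub r2 <- r2,r2: IF@4 ID@7 stall=0 (-) EX@8 MEM@9 WB@10

Answer: 10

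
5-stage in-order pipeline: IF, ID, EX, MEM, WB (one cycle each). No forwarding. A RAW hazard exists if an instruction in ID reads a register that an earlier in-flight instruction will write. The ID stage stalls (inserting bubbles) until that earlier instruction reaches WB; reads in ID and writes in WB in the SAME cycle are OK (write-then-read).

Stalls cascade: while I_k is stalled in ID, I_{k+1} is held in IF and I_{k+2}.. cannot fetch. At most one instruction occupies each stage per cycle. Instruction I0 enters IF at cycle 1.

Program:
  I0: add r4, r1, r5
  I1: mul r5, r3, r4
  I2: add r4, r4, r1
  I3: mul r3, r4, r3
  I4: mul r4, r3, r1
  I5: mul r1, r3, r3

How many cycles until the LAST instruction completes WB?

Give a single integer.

I0 add r4 <- r1,r5: IF@1 ID@2 stall=0 (-) EX@3 MEM@4 WB@5
I1 mul r5 <- r3,r4: IF@2 ID@3 stall=2 (RAW on I0.r4 (WB@5)) EX@6 MEM@7 WB@8
I2 add r4 <- r4,r1: IF@3 ID@6 stall=0 (-) EX@7 MEM@8 WB@9
I3 mul r3 <- r4,r3: IF@6 ID@7 stall=2 (RAW on I2.r4 (WB@9)) EX@10 MEM@11 WB@12
I4 mul r4 <- r3,r1: IF@7 ID@10 stall=2 (RAW on I3.r3 (WB@12)) EX@13 MEM@14 WB@15
I5 mul r1 <- r3,r3: IF@10 ID@13 stall=0 (-) EX@14 MEM@15 WB@16

Answer: 16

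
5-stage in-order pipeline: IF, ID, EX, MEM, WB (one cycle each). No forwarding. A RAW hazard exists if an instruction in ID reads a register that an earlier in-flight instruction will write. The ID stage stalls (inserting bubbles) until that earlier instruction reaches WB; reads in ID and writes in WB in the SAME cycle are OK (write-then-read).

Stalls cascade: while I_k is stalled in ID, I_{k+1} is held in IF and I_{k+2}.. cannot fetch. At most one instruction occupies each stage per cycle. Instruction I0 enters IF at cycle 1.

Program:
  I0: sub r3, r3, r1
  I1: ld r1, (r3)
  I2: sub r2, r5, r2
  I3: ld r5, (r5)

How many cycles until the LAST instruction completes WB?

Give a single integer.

Answer: 10

Derivation:
I0 sub r3 <- r3,r1: IF@1 ID@2 stall=0 (-) EX@3 MEM@4 WB@5
I1 ld r1 <- r3: IF@2 ID@3 stall=2 (RAW on I0.r3 (WB@5)) EX@6 MEM@7 WB@8
I2 sub r2 <- r5,r2: IF@3 ID@6 stall=0 (-) EX@7 MEM@8 WB@9
I3 ld r5 <- r5: IF@6 ID@7 stall=0 (-) EX@8 MEM@9 WB@10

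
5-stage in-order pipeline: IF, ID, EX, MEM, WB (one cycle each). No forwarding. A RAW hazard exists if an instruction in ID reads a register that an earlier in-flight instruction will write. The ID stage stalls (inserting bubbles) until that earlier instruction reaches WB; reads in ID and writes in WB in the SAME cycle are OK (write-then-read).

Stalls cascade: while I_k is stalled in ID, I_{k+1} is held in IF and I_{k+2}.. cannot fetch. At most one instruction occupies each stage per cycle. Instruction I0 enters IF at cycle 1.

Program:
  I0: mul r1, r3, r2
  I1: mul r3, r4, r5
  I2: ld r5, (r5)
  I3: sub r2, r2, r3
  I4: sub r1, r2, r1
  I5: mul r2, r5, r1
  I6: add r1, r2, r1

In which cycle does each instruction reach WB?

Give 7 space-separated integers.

Answer: 5 6 7 9 12 15 18

Derivation:
I0 mul r1 <- r3,r2: IF@1 ID@2 stall=0 (-) EX@3 MEM@4 WB@5
I1 mul r3 <- r4,r5: IF@2 ID@3 stall=0 (-) EX@4 MEM@5 WB@6
I2 ld r5 <- r5: IF@3 ID@4 stall=0 (-) EX@5 MEM@6 WB@7
I3 sub r2 <- r2,r3: IF@4 ID@5 stall=1 (RAW on I1.r3 (WB@6)) EX@7 MEM@8 WB@9
I4 sub r1 <- r2,r1: IF@5 ID@7 stall=2 (RAW on I3.r2 (WB@9)) EX@10 MEM@11 WB@12
I5 mul r2 <- r5,r1: IF@7 ID@10 stall=2 (RAW on I4.r1 (WB@12)) EX@13 MEM@14 WB@15
I6 add r1 <- r2,r1: IF@10 ID@13 stall=2 (RAW on I5.r2 (WB@15)) EX@16 MEM@17 WB@18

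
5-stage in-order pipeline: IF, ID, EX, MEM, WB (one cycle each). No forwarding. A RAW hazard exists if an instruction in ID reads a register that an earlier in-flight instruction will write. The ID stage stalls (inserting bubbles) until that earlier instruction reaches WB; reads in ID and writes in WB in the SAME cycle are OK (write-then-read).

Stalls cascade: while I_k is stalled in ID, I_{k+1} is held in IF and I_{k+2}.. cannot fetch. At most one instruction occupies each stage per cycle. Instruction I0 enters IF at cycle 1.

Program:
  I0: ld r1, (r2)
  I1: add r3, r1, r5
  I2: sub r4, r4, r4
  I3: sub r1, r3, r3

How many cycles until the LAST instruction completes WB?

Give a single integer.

I0 ld r1 <- r2: IF@1 ID@2 stall=0 (-) EX@3 MEM@4 WB@5
I1 add r3 <- r1,r5: IF@2 ID@3 stall=2 (RAW on I0.r1 (WB@5)) EX@6 MEM@7 WB@8
I2 sub r4 <- r4,r4: IF@3 ID@6 stall=0 (-) EX@7 MEM@8 WB@9
I3 sub r1 <- r3,r3: IF@6 ID@7 stall=1 (RAW on I1.r3 (WB@8)) EX@9 MEM@10 WB@11

Answer: 11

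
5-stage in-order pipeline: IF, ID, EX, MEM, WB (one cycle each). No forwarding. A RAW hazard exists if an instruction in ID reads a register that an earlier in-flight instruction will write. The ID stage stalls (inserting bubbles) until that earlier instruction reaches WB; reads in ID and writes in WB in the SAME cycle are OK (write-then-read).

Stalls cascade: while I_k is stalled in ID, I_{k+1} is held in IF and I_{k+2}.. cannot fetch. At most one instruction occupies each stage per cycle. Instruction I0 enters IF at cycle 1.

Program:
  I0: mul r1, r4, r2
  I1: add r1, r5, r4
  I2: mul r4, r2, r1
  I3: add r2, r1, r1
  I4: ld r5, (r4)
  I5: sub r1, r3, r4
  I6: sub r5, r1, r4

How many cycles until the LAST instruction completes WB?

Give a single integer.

Answer: 16

Derivation:
I0 mul r1 <- r4,r2: IF@1 ID@2 stall=0 (-) EX@3 MEM@4 WB@5
I1 add r1 <- r5,r4: IF@2 ID@3 stall=0 (-) EX@4 MEM@5 WB@6
I2 mul r4 <- r2,r1: IF@3 ID@4 stall=2 (RAW on I1.r1 (WB@6)) EX@7 MEM@8 WB@9
I3 add r2 <- r1,r1: IF@4 ID@7 stall=0 (-) EX@8 MEM@9 WB@10
I4 ld r5 <- r4: IF@7 ID@8 stall=1 (RAW on I2.r4 (WB@9)) EX@10 MEM@11 WB@12
I5 sub r1 <- r3,r4: IF@8 ID@10 stall=0 (-) EX@11 MEM@12 WB@13
I6 sub r5 <- r1,r4: IF@10 ID@11 stall=2 (RAW on I5.r1 (WB@13)) EX@14 MEM@15 WB@16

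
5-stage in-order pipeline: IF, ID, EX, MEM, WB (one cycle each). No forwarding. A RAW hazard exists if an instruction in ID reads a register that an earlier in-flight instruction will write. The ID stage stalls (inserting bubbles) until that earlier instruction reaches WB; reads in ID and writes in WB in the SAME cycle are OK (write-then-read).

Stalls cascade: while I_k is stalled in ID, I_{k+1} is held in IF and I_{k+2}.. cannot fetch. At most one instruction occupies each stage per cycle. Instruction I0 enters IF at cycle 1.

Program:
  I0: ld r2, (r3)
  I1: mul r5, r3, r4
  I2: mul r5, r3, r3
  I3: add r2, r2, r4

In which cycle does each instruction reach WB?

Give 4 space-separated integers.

Answer: 5 6 7 8

Derivation:
I0 ld r2 <- r3: IF@1 ID@2 stall=0 (-) EX@3 MEM@4 WB@5
I1 mul r5 <- r3,r4: IF@2 ID@3 stall=0 (-) EX@4 MEM@5 WB@6
I2 mul r5 <- r3,r3: IF@3 ID@4 stall=0 (-) EX@5 MEM@6 WB@7
I3 add r2 <- r2,r4: IF@4 ID@5 stall=0 (-) EX@6 MEM@7 WB@8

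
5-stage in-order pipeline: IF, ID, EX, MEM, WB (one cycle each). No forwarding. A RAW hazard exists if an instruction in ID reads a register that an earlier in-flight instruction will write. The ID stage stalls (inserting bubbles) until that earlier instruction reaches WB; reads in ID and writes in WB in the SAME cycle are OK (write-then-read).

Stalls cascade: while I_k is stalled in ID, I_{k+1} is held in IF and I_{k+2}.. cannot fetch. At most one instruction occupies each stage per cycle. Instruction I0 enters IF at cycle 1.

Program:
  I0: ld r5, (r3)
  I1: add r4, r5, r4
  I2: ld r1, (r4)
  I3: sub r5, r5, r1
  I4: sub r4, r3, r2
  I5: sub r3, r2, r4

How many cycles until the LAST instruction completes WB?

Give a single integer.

I0 ld r5 <- r3: IF@1 ID@2 stall=0 (-) EX@3 MEM@4 WB@5
I1 add r4 <- r5,r4: IF@2 ID@3 stall=2 (RAW on I0.r5 (WB@5)) EX@6 MEM@7 WB@8
I2 ld r1 <- r4: IF@3 ID@6 stall=2 (RAW on I1.r4 (WB@8)) EX@9 MEM@10 WB@11
I3 sub r5 <- r5,r1: IF@6 ID@9 stall=2 (RAW on I2.r1 (WB@11)) EX@12 MEM@13 WB@14
I4 sub r4 <- r3,r2: IF@9 ID@12 stall=0 (-) EX@13 MEM@14 WB@15
I5 sub r3 <- r2,r4: IF@12 ID@13 stall=2 (RAW on I4.r4 (WB@15)) EX@16 MEM@17 WB@18

Answer: 18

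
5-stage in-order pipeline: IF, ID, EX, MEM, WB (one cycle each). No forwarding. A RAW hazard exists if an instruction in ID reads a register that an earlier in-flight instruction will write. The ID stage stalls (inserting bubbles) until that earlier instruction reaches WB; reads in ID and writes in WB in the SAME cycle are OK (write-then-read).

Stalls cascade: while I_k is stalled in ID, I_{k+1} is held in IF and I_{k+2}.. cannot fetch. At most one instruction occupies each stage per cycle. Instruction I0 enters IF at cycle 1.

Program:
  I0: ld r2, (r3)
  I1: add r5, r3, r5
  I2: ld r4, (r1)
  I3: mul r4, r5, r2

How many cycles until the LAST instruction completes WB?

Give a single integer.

Answer: 9

Derivation:
I0 ld r2 <- r3: IF@1 ID@2 stall=0 (-) EX@3 MEM@4 WB@5
I1 add r5 <- r3,r5: IF@2 ID@3 stall=0 (-) EX@4 MEM@5 WB@6
I2 ld r4 <- r1: IF@3 ID@4 stall=0 (-) EX@5 MEM@6 WB@7
I3 mul r4 <- r5,r2: IF@4 ID@5 stall=1 (RAW on I1.r5 (WB@6)) EX@7 MEM@8 WB@9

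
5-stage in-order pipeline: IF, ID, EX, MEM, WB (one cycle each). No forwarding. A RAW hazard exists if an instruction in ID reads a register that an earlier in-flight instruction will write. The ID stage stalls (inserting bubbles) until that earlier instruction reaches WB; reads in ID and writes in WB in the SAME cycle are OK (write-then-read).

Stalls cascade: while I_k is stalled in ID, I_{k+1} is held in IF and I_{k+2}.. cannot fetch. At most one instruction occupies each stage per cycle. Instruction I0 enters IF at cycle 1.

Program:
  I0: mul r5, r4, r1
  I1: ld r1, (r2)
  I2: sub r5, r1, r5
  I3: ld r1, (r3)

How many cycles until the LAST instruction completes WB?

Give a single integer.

I0 mul r5 <- r4,r1: IF@1 ID@2 stall=0 (-) EX@3 MEM@4 WB@5
I1 ld r1 <- r2: IF@2 ID@3 stall=0 (-) EX@4 MEM@5 WB@6
I2 sub r5 <- r1,r5: IF@3 ID@4 stall=2 (RAW on I1.r1 (WB@6)) EX@7 MEM@8 WB@9
I3 ld r1 <- r3: IF@4 ID@7 stall=0 (-) EX@8 MEM@9 WB@10

Answer: 10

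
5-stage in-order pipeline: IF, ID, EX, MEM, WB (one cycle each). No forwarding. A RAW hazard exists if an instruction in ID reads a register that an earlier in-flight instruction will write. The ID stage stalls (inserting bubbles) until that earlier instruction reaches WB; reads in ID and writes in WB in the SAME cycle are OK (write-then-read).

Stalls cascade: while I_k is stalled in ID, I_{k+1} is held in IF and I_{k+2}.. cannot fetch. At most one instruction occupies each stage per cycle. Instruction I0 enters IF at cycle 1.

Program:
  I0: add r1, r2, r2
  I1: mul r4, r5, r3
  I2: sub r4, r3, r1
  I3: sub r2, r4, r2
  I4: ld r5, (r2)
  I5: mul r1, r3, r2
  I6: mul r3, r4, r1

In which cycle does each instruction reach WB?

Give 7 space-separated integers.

I0 add r1 <- r2,r2: IF@1 ID@2 stall=0 (-) EX@3 MEM@4 WB@5
I1 mul r4 <- r5,r3: IF@2 ID@3 stall=0 (-) EX@4 MEM@5 WB@6
I2 sub r4 <- r3,r1: IF@3 ID@4 stall=1 (RAW on I0.r1 (WB@5)) EX@6 MEM@7 WB@8
I3 sub r2 <- r4,r2: IF@4 ID@6 stall=2 (RAW on I2.r4 (WB@8)) EX@9 MEM@10 WB@11
I4 ld r5 <- r2: IF@6 ID@9 stall=2 (RAW on I3.r2 (WB@11)) EX@12 MEM@13 WB@14
I5 mul r1 <- r3,r2: IF@9 ID@12 stall=0 (-) EX@13 MEM@14 WB@15
I6 mul r3 <- r4,r1: IF@12 ID@13 stall=2 (RAW on I5.r1 (WB@15)) EX@16 MEM@17 WB@18

Answer: 5 6 8 11 14 15 18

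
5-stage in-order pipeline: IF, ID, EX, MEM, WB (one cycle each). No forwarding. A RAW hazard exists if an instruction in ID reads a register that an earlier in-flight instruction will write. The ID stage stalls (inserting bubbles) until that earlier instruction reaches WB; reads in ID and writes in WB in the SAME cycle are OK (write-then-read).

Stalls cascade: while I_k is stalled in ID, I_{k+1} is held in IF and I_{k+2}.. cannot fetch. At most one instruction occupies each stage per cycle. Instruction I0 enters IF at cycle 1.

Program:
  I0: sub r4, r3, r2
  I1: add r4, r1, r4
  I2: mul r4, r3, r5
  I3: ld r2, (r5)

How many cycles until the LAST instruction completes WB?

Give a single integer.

Answer: 10

Derivation:
I0 sub r4 <- r3,r2: IF@1 ID@2 stall=0 (-) EX@3 MEM@4 WB@5
I1 add r4 <- r1,r4: IF@2 ID@3 stall=2 (RAW on I0.r4 (WB@5)) EX@6 MEM@7 WB@8
I2 mul r4 <- r3,r5: IF@3 ID@6 stall=0 (-) EX@7 MEM@8 WB@9
I3 ld r2 <- r5: IF@6 ID@7 stall=0 (-) EX@8 MEM@9 WB@10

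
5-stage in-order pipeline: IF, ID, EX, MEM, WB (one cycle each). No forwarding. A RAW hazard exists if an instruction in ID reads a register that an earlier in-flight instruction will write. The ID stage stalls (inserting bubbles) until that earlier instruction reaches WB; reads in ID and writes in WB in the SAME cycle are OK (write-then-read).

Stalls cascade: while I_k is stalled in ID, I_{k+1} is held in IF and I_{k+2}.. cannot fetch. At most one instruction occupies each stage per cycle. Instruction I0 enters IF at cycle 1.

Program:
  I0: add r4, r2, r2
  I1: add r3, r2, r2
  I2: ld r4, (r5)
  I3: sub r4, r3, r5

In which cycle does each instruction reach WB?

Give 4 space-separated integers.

I0 add r4 <- r2,r2: IF@1 ID@2 stall=0 (-) EX@3 MEM@4 WB@5
I1 add r3 <- r2,r2: IF@2 ID@3 stall=0 (-) EX@4 MEM@5 WB@6
I2 ld r4 <- r5: IF@3 ID@4 stall=0 (-) EX@5 MEM@6 WB@7
I3 sub r4 <- r3,r5: IF@4 ID@5 stall=1 (RAW on I1.r3 (WB@6)) EX@7 MEM@8 WB@9

Answer: 5 6 7 9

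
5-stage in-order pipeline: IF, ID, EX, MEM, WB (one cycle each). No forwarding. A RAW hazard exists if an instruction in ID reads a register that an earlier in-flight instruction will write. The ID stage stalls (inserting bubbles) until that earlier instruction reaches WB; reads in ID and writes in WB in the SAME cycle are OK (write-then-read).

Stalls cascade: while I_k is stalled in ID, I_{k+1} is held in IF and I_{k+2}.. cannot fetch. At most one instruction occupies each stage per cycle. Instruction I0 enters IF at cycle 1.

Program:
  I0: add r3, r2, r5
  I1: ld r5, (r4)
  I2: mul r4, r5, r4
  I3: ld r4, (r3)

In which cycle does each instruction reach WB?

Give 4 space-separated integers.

I0 add r3 <- r2,r5: IF@1 ID@2 stall=0 (-) EX@3 MEM@4 WB@5
I1 ld r5 <- r4: IF@2 ID@3 stall=0 (-) EX@4 MEM@5 WB@6
I2 mul r4 <- r5,r4: IF@3 ID@4 stall=2 (RAW on I1.r5 (WB@6)) EX@7 MEM@8 WB@9
I3 ld r4 <- r3: IF@4 ID@7 stall=0 (-) EX@8 MEM@9 WB@10

Answer: 5 6 9 10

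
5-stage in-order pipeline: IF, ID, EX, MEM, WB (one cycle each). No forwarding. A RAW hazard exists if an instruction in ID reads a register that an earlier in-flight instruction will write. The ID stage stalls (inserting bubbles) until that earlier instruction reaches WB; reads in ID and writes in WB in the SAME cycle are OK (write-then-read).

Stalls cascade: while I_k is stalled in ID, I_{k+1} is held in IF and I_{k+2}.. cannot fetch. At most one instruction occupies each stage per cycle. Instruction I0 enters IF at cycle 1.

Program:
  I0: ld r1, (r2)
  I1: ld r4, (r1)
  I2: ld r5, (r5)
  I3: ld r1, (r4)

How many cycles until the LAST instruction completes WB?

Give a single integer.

Answer: 11

Derivation:
I0 ld r1 <- r2: IF@1 ID@2 stall=0 (-) EX@3 MEM@4 WB@5
I1 ld r4 <- r1: IF@2 ID@3 stall=2 (RAW on I0.r1 (WB@5)) EX@6 MEM@7 WB@8
I2 ld r5 <- r5: IF@3 ID@6 stall=0 (-) EX@7 MEM@8 WB@9
I3 ld r1 <- r4: IF@6 ID@7 stall=1 (RAW on I1.r4 (WB@8)) EX@9 MEM@10 WB@11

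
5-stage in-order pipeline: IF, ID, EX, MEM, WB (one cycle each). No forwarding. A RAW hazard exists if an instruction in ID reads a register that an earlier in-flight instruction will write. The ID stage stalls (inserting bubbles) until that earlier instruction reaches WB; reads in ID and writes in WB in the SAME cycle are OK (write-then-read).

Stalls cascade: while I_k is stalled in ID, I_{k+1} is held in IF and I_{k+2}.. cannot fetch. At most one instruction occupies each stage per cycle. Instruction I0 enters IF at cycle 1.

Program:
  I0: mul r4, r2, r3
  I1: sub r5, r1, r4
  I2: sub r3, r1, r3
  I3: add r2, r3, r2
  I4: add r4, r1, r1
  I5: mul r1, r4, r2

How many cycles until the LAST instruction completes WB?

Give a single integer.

I0 mul r4 <- r2,r3: IF@1 ID@2 stall=0 (-) EX@3 MEM@4 WB@5
I1 sub r5 <- r1,r4: IF@2 ID@3 stall=2 (RAW on I0.r4 (WB@5)) EX@6 MEM@7 WB@8
I2 sub r3 <- r1,r3: IF@3 ID@6 stall=0 (-) EX@7 MEM@8 WB@9
I3 add r2 <- r3,r2: IF@6 ID@7 stall=2 (RAW on I2.r3 (WB@9)) EX@10 MEM@11 WB@12
I4 add r4 <- r1,r1: IF@7 ID@10 stall=0 (-) EX@11 MEM@12 WB@13
I5 mul r1 <- r4,r2: IF@10 ID@11 stall=2 (RAW on I4.r4 (WB@13)) EX@14 MEM@15 WB@16

Answer: 16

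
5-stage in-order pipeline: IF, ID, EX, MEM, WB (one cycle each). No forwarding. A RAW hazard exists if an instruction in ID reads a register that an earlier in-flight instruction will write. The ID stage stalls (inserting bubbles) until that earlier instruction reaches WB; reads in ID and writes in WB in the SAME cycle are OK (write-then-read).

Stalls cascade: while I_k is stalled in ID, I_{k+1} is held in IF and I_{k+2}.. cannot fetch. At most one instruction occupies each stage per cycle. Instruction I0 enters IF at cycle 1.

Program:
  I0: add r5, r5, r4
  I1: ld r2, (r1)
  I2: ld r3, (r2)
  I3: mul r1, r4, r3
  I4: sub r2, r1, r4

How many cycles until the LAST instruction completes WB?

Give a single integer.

I0 add r5 <- r5,r4: IF@1 ID@2 stall=0 (-) EX@3 MEM@4 WB@5
I1 ld r2 <- r1: IF@2 ID@3 stall=0 (-) EX@4 MEM@5 WB@6
I2 ld r3 <- r2: IF@3 ID@4 stall=2 (RAW on I1.r2 (WB@6)) EX@7 MEM@8 WB@9
I3 mul r1 <- r4,r3: IF@4 ID@7 stall=2 (RAW on I2.r3 (WB@9)) EX@10 MEM@11 WB@12
I4 sub r2 <- r1,r4: IF@7 ID@10 stall=2 (RAW on I3.r1 (WB@12)) EX@13 MEM@14 WB@15

Answer: 15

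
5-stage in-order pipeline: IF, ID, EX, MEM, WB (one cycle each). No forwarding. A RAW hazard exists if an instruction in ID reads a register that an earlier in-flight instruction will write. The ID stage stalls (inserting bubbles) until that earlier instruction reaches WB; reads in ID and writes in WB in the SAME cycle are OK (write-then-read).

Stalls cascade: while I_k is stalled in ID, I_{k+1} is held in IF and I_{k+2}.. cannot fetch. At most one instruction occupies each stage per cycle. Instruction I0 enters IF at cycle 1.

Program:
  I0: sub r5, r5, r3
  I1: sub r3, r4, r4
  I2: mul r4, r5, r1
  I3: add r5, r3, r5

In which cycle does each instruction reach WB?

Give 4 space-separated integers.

I0 sub r5 <- r5,r3: IF@1 ID@2 stall=0 (-) EX@3 MEM@4 WB@5
I1 sub r3 <- r4,r4: IF@2 ID@3 stall=0 (-) EX@4 MEM@5 WB@6
I2 mul r4 <- r5,r1: IF@3 ID@4 stall=1 (RAW on I0.r5 (WB@5)) EX@6 MEM@7 WB@8
I3 add r5 <- r3,r5: IF@4 ID@6 stall=0 (-) EX@7 MEM@8 WB@9

Answer: 5 6 8 9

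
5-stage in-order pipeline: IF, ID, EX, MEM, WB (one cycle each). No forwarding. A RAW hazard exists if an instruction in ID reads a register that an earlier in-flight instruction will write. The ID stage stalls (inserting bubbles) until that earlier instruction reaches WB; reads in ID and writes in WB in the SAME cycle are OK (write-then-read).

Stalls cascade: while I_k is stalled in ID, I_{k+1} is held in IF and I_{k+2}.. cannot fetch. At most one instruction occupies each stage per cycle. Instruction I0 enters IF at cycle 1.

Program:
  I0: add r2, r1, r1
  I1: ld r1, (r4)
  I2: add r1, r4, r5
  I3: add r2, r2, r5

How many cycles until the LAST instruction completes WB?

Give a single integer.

Answer: 8

Derivation:
I0 add r2 <- r1,r1: IF@1 ID@2 stall=0 (-) EX@3 MEM@4 WB@5
I1 ld r1 <- r4: IF@2 ID@3 stall=0 (-) EX@4 MEM@5 WB@6
I2 add r1 <- r4,r5: IF@3 ID@4 stall=0 (-) EX@5 MEM@6 WB@7
I3 add r2 <- r2,r5: IF@4 ID@5 stall=0 (-) EX@6 MEM@7 WB@8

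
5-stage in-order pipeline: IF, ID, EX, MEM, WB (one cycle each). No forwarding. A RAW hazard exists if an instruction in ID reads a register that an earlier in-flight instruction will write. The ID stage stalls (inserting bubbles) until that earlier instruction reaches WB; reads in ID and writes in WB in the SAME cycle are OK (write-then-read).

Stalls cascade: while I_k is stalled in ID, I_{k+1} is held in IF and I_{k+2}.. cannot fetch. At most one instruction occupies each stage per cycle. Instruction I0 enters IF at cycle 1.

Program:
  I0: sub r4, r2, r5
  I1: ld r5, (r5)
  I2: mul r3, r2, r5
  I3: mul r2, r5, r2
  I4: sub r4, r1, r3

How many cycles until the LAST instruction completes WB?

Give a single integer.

Answer: 12

Derivation:
I0 sub r4 <- r2,r5: IF@1 ID@2 stall=0 (-) EX@3 MEM@4 WB@5
I1 ld r5 <- r5: IF@2 ID@3 stall=0 (-) EX@4 MEM@5 WB@6
I2 mul r3 <- r2,r5: IF@3 ID@4 stall=2 (RAW on I1.r5 (WB@6)) EX@7 MEM@8 WB@9
I3 mul r2 <- r5,r2: IF@4 ID@7 stall=0 (-) EX@8 MEM@9 WB@10
I4 sub r4 <- r1,r3: IF@7 ID@8 stall=1 (RAW on I2.r3 (WB@9)) EX@10 MEM@11 WB@12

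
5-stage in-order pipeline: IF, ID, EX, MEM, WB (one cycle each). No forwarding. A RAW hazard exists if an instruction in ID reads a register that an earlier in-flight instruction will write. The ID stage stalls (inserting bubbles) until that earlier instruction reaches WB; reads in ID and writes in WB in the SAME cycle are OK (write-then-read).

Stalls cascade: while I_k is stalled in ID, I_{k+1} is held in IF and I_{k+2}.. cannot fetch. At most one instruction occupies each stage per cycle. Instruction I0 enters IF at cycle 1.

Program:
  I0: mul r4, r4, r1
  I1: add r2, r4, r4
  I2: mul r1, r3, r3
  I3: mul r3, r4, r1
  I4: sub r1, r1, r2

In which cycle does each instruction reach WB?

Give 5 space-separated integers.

I0 mul r4 <- r4,r1: IF@1 ID@2 stall=0 (-) EX@3 MEM@4 WB@5
I1 add r2 <- r4,r4: IF@2 ID@3 stall=2 (RAW on I0.r4 (WB@5)) EX@6 MEM@7 WB@8
I2 mul r1 <- r3,r3: IF@3 ID@6 stall=0 (-) EX@7 MEM@8 WB@9
I3 mul r3 <- r4,r1: IF@6 ID@7 stall=2 (RAW on I2.r1 (WB@9)) EX@10 MEM@11 WB@12
I4 sub r1 <- r1,r2: IF@7 ID@10 stall=0 (-) EX@11 MEM@12 WB@13

Answer: 5 8 9 12 13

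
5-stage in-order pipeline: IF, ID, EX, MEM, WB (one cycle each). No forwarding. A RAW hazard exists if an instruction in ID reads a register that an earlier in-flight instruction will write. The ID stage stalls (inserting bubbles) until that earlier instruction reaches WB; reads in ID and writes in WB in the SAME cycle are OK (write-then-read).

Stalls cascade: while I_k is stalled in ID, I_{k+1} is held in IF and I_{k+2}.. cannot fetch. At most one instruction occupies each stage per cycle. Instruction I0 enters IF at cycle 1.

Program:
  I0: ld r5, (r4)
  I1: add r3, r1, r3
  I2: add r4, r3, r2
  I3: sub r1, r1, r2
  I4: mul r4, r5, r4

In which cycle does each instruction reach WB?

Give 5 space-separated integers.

Answer: 5 6 9 10 12

Derivation:
I0 ld r5 <- r4: IF@1 ID@2 stall=0 (-) EX@3 MEM@4 WB@5
I1 add r3 <- r1,r3: IF@2 ID@3 stall=0 (-) EX@4 MEM@5 WB@6
I2 add r4 <- r3,r2: IF@3 ID@4 stall=2 (RAW on I1.r3 (WB@6)) EX@7 MEM@8 WB@9
I3 sub r1 <- r1,r2: IF@4 ID@7 stall=0 (-) EX@8 MEM@9 WB@10
I4 mul r4 <- r5,r4: IF@7 ID@8 stall=1 (RAW on I2.r4 (WB@9)) EX@10 MEM@11 WB@12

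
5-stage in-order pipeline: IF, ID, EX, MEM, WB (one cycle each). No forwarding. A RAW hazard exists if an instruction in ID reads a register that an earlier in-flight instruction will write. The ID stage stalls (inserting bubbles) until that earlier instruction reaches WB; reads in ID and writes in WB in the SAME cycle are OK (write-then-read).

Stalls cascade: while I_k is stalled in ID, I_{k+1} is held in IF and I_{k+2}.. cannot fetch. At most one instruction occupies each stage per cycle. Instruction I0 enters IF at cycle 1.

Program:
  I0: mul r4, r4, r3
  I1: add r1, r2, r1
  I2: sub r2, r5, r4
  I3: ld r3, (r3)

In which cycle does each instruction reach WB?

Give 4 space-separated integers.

I0 mul r4 <- r4,r3: IF@1 ID@2 stall=0 (-) EX@3 MEM@4 WB@5
I1 add r1 <- r2,r1: IF@2 ID@3 stall=0 (-) EX@4 MEM@5 WB@6
I2 sub r2 <- r5,r4: IF@3 ID@4 stall=1 (RAW on I0.r4 (WB@5)) EX@6 MEM@7 WB@8
I3 ld r3 <- r3: IF@4 ID@6 stall=0 (-) EX@7 MEM@8 WB@9

Answer: 5 6 8 9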